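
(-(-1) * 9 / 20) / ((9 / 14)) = 7 / 10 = 0.70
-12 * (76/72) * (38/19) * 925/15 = -14060/9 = -1562.22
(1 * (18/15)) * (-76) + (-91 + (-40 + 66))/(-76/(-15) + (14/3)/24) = -490332/4735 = -103.55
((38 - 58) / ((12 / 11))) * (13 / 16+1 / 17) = -4345 / 272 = -15.97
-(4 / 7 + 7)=-53 / 7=-7.57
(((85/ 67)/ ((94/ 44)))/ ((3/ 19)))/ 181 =35530/ 1709907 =0.02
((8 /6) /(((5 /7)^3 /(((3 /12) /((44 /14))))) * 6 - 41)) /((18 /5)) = -24010 /875907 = -0.03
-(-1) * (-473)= -473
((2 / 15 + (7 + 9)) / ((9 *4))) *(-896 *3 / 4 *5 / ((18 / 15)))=-33880 / 27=-1254.81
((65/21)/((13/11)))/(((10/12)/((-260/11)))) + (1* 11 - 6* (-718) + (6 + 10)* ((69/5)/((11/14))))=1742407/385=4525.73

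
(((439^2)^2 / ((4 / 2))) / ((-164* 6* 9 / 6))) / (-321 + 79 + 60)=37141383841 / 537264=69130.60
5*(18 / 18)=5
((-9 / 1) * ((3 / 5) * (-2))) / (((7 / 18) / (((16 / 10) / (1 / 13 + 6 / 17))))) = 1718496 / 16625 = 103.37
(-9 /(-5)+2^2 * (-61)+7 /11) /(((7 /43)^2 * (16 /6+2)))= -1953.28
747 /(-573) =-249 /191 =-1.30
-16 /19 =-0.84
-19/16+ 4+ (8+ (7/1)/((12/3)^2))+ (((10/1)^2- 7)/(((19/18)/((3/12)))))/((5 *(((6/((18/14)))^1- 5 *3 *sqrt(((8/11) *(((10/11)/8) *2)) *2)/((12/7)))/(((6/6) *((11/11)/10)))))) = 22275801/2088100- 82863 *sqrt(10)/417620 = 10.04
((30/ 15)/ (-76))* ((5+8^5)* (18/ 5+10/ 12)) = -229411/ 60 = -3823.52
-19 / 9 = -2.11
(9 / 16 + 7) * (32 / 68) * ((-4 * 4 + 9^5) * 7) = 50000951 / 34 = 1470616.21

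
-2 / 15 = -0.13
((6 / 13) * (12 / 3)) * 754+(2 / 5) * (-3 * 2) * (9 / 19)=1390.86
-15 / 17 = -0.88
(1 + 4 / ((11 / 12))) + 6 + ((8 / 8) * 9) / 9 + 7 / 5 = 757 / 55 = 13.76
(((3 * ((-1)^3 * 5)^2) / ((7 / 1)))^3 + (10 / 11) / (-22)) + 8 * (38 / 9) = 472023352 / 373527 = 1263.69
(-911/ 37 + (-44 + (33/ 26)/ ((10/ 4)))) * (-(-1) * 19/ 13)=-3112466/ 31265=-99.55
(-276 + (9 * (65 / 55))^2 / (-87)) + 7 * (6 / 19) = -18340515 / 66671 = -275.09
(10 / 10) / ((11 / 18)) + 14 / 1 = 172 / 11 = 15.64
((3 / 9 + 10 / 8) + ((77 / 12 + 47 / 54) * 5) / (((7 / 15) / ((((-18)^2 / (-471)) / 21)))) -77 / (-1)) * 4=7018399 / 23079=304.10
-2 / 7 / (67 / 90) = -180 / 469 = -0.38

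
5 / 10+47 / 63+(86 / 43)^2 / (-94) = 7127 / 5922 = 1.20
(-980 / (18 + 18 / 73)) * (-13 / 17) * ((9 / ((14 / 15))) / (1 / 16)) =3985800 / 629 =6336.72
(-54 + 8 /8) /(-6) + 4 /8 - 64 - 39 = -281 /3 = -93.67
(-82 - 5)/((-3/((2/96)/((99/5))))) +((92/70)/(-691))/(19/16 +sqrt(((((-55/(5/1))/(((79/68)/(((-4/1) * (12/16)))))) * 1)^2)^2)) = 282933904610123/9273142345143600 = 0.03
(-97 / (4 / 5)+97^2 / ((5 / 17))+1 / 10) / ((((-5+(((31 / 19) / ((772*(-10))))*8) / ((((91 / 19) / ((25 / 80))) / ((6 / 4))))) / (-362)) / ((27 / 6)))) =10382723.19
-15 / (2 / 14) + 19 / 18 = -103.94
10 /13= 0.77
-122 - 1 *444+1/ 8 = -4527/ 8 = -565.88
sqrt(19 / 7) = sqrt(133) / 7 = 1.65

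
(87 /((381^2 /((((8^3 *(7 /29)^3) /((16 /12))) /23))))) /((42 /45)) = 47040 /311983247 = 0.00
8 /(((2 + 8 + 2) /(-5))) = -10 /3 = -3.33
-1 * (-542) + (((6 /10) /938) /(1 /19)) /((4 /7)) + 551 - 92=2682737 /2680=1001.02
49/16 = 3.06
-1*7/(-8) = 7/8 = 0.88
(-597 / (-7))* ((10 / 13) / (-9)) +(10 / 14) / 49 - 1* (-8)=0.73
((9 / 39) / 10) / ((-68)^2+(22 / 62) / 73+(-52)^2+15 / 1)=6789 / 2160238600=0.00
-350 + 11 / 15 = -5239 / 15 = -349.27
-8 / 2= -4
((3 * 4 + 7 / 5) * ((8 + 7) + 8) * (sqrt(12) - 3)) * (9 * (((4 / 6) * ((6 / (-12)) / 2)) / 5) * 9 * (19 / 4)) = 2371599 / 200 - 790533 * sqrt(3) / 100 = -1834.44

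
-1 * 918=-918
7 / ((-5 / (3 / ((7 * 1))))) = -3 / 5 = -0.60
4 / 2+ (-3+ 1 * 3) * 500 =2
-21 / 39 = -7 / 13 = -0.54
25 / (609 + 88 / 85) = 2125 / 51853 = 0.04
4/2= 2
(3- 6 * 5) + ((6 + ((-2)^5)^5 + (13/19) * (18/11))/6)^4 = 151169563685178830521578899764738912693/154550410641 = 978124632980274466960152100.00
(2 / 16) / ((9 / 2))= 1 / 36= 0.03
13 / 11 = 1.18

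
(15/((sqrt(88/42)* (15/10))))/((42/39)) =65* sqrt(231)/154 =6.42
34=34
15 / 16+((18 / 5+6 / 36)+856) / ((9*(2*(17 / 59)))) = 6121573 / 36720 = 166.71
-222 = -222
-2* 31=-62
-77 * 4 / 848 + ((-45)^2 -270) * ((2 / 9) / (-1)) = -82757 / 212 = -390.36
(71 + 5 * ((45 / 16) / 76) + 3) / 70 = 12887 / 12160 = 1.06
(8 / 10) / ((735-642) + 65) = 2 / 395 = 0.01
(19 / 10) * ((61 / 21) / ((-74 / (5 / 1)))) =-1159 / 3108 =-0.37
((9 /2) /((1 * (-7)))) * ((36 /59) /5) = -162 /2065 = -0.08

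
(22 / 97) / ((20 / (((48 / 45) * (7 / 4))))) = 154 / 7275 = 0.02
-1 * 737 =-737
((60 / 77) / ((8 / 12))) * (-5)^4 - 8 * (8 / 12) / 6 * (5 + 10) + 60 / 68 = 2819855 / 3927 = 718.07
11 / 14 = 0.79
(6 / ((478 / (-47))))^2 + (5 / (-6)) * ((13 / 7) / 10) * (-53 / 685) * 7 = 202778189 / 469534620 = 0.43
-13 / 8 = -1.62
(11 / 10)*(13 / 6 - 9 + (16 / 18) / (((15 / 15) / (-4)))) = -2057 / 180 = -11.43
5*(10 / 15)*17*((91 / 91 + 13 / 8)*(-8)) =-1190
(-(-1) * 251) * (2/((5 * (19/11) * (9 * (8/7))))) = 19327/3420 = 5.65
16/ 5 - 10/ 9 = 94/ 45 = 2.09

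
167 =167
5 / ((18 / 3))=5 / 6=0.83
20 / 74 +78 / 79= 3676 / 2923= 1.26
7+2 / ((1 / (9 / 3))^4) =169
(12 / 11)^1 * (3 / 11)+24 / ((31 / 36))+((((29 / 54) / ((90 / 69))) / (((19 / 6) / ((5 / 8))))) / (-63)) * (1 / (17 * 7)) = 28.17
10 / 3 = 3.33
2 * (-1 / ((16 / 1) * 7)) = -1 / 56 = -0.02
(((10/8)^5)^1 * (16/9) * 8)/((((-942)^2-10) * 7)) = 3125/447226416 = 0.00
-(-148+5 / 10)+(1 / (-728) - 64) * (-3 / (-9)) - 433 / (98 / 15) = 305203 / 5096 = 59.89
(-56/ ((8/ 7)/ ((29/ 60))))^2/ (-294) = -41209/ 21600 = -1.91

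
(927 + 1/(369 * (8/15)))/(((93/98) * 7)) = 6385211/45756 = 139.55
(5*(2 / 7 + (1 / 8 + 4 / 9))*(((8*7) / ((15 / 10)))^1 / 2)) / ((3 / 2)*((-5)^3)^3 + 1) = -4310 / 158203071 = -0.00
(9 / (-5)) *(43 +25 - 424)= 3204 / 5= 640.80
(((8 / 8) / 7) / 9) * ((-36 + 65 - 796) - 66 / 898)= -344416 / 28287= -12.18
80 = 80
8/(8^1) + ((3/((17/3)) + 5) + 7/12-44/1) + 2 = -7117/204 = -34.89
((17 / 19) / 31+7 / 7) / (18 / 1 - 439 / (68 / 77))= -41208 / 19189031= -0.00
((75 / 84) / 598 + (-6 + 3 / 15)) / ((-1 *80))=0.07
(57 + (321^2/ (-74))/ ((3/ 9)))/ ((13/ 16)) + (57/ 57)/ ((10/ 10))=-2438759/ 481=-5070.19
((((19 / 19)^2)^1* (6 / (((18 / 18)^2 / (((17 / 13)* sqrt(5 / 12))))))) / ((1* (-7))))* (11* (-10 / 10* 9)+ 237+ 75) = -3621* sqrt(15) / 91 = -154.11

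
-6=-6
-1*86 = -86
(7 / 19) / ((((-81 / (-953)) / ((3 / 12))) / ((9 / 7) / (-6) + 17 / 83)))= -10483 / 1021896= -0.01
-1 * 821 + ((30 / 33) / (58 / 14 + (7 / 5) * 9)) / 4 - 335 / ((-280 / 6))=-18360319 / 22561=-813.81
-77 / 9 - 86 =-851 / 9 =-94.56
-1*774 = -774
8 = 8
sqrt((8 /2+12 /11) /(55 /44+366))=4* sqrt(226226) /16159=0.12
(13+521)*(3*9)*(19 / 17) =273942 / 17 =16114.24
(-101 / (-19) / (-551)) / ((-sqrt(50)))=0.00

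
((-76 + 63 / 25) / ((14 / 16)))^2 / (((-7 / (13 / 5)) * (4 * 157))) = -4.17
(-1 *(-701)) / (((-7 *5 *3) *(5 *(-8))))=701 / 4200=0.17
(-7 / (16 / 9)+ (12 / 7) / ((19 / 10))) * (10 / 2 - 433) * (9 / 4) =6220017 / 2128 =2922.94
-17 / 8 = -2.12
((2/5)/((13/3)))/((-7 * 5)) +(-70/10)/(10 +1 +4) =-3203/6825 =-0.47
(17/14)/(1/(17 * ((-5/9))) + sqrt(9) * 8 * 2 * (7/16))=1445/24864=0.06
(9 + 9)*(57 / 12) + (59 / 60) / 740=3796259 / 44400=85.50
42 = 42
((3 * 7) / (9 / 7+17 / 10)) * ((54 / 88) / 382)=19845 / 1756436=0.01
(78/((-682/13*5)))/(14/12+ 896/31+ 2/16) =-12168/1235575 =-0.01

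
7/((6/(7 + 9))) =18.67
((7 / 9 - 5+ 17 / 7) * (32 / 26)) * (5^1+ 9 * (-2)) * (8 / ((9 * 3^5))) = 14464 / 137781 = 0.10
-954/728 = -1.31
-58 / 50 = -29 / 25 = -1.16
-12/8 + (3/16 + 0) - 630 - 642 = -20373/16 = -1273.31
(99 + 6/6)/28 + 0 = 25/7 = 3.57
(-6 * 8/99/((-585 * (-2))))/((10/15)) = -4/6435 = -0.00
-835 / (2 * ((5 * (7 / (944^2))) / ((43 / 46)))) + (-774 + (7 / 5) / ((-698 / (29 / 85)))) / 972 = -461295880651370983 / 46423351800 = -9936720.70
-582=-582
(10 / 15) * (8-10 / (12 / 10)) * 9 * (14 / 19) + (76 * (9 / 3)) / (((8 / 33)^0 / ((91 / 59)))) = 350.19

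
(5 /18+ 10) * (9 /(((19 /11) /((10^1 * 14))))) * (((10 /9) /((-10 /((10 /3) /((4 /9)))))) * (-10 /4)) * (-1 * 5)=-8903125 /114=-78097.59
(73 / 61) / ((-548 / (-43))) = 3139 / 33428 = 0.09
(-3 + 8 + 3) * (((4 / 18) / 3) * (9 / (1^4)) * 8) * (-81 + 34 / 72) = -3435.85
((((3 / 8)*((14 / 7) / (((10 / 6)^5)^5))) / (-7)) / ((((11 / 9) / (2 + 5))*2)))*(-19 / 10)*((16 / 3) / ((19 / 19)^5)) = 144886352214753 / 16391277313232421875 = 0.00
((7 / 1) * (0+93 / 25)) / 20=651 / 500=1.30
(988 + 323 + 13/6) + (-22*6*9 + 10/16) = 3019/24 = 125.79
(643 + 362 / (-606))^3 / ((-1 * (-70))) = 3687396520112896 / 973634445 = 3787249.45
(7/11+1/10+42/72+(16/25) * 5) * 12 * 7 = 20881/55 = 379.65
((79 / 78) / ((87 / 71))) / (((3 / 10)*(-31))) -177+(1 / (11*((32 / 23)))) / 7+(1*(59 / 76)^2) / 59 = -49700190350311 / 280682097696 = -177.07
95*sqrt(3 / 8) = 58.18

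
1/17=0.06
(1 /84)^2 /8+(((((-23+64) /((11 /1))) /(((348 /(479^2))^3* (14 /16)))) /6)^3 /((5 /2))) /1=121448124263550505442499935664459787910957138359168841 /36042023863950243577313863680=3369625543837028683993690.00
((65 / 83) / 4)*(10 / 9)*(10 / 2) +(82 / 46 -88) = -2925227 / 34362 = -85.13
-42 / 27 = -14 / 9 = -1.56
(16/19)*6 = 96/19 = 5.05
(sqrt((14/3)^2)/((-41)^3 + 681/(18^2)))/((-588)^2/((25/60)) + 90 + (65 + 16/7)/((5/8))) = -2940/36036964885129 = -0.00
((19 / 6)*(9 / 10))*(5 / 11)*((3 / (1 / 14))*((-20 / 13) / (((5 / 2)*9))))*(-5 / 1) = 2660 / 143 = 18.60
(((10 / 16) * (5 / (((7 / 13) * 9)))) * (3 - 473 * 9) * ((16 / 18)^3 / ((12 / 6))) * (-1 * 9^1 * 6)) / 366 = 14747200 / 103761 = 142.13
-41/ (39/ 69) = -943/ 13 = -72.54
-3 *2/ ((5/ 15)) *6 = -108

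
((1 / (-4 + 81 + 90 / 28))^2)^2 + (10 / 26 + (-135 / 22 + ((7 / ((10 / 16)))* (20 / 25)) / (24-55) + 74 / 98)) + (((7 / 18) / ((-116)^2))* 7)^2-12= -8758227881111148386995702964407 / 506675391989686507013140915200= -17.29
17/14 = 1.21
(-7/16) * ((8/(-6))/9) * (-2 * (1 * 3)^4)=-10.50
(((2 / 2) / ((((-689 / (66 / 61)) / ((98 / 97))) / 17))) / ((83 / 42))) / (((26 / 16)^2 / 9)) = -2660055552 / 57185455951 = -0.05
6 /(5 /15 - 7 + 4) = -9 /4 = -2.25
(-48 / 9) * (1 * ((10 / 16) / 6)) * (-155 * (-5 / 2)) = -3875 / 18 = -215.28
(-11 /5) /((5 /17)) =-187 /25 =-7.48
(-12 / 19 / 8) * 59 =-177 / 38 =-4.66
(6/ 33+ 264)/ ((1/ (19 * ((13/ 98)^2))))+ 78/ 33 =4790435/ 52822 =90.69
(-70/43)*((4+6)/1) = -700/43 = -16.28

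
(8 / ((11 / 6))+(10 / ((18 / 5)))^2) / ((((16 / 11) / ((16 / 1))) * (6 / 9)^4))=10763 / 16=672.69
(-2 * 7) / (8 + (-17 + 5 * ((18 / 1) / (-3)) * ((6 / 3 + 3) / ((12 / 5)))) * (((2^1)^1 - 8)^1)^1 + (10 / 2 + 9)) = -14 / 499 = -0.03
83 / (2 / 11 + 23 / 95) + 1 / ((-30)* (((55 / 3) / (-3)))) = 47705579 / 243650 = 195.80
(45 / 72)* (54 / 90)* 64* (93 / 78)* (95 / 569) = 35340 / 7397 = 4.78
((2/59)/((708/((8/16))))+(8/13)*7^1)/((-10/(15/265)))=-467849/19187272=-0.02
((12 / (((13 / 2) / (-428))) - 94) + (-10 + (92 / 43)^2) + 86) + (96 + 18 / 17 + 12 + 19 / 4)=-689.77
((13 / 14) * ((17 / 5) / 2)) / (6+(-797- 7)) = -0.00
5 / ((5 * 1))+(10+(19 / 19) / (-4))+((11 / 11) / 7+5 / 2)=375 / 28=13.39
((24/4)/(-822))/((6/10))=-5/411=-0.01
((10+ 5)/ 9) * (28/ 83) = 140/ 249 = 0.56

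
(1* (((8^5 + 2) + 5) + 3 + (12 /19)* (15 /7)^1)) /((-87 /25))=-36330450 /3857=-9419.35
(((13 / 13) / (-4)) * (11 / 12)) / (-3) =11 / 144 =0.08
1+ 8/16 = 3/2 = 1.50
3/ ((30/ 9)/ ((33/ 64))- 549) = -0.01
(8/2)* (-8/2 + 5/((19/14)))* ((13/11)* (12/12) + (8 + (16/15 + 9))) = -25408/1045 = -24.31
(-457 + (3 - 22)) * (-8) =3808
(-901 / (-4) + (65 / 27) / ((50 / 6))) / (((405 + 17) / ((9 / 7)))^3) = 3288357 / 515538933280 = 0.00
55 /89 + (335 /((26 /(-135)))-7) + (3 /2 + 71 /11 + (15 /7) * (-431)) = -2661.42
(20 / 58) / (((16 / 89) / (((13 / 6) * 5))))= 28925 / 1392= 20.78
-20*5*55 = -5500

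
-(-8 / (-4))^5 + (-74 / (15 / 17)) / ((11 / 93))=-40758 / 55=-741.05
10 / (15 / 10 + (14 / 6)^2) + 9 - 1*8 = 61 / 25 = 2.44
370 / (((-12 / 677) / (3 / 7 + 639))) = -93432770 / 7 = -13347538.57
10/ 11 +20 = 230/ 11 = 20.91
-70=-70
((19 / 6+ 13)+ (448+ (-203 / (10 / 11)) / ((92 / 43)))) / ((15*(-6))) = -993043 / 248400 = -4.00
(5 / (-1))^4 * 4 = 2500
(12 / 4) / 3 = 1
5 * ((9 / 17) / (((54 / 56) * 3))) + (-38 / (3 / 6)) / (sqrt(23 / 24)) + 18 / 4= 1657 / 306 - 152 * sqrt(138) / 23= -72.22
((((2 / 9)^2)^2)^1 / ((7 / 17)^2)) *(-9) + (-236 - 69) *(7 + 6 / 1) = -141638389 / 35721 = -3965.13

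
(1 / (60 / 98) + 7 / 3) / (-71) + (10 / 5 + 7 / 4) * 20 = 159631 / 2130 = 74.94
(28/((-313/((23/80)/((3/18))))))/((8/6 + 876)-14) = -207/1158100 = -0.00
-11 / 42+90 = 3769 / 42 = 89.74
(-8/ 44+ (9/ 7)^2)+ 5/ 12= 12211/ 6468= 1.89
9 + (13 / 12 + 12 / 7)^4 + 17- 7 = 3995756209 / 49787136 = 80.26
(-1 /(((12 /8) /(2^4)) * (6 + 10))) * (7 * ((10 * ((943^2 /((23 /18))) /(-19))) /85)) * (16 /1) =103926144 /323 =321752.77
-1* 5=-5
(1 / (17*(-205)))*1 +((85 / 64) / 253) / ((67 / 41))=11060361 / 3780751040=0.00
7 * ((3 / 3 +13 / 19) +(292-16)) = 36932 / 19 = 1943.79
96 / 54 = 16 / 9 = 1.78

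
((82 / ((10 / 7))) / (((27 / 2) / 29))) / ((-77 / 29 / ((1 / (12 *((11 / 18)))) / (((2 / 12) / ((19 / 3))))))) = -1310278 / 5445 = -240.64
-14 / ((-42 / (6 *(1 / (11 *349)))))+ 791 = 791.00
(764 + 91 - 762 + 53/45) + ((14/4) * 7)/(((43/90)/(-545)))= -27852.92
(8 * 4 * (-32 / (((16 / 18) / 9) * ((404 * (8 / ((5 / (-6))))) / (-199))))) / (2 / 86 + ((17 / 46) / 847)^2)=-3507258530243160 / 153323036971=-22874.96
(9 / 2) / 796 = 9 / 1592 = 0.01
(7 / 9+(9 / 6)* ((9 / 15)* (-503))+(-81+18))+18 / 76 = -440056 / 855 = -514.69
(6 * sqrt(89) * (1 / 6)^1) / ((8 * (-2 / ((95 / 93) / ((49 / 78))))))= -1235 * sqrt(89) / 12152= -0.96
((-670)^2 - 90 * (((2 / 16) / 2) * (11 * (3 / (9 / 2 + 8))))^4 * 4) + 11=17956429326711 / 40000000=448910.73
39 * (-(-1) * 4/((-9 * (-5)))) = 52/15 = 3.47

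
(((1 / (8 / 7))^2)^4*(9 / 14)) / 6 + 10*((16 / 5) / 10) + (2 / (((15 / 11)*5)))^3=92353838193247 / 28311552000000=3.26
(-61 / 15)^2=3721 / 225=16.54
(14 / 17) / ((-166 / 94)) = -658 / 1411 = -0.47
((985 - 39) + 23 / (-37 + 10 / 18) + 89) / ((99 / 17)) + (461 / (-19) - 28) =781217 / 6232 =125.36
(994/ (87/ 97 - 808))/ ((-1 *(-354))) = -0.00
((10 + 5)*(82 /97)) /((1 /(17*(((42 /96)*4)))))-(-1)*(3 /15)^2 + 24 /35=12832013 /33950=377.97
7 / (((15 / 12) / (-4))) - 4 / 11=-1252 / 55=-22.76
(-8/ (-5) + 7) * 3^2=387/ 5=77.40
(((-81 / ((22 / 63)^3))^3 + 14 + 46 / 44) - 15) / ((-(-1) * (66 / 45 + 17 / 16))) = -124626747439165150131105 / 45800775949984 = -2721061922.08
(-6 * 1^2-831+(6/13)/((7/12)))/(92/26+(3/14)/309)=-1045038/4423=-236.27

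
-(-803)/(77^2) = 73/539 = 0.14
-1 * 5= -5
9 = 9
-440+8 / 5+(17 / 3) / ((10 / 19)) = -12829 / 30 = -427.63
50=50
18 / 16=9 / 8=1.12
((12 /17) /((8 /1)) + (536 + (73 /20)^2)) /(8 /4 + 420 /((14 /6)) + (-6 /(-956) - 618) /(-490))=43752214023 /14593969940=3.00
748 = 748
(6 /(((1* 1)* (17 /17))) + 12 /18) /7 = 20 /21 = 0.95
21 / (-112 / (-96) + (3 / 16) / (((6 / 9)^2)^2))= 16128 / 1625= 9.92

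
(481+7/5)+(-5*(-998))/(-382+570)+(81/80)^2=153398287/300800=509.97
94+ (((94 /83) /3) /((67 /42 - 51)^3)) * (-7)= 69704425218718 /741536265625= 94.00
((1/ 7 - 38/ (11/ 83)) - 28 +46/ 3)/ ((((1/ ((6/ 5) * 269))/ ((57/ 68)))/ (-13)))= 13779015783/ 13090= 1052636.81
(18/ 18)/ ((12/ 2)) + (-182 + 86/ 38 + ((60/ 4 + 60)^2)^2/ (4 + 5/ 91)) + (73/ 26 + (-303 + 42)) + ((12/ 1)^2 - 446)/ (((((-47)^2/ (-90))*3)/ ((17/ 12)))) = 523641210596152/ 67111629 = 7802540.61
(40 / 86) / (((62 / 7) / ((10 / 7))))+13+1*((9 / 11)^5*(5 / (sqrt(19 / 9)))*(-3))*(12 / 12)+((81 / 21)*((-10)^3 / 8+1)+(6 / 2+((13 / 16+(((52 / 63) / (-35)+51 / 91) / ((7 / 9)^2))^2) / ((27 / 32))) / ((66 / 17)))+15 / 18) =-26665217420985198173 / 57856063685770350 - 2657205*sqrt(19) / 3059969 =-464.67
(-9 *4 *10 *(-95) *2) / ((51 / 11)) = 250800 / 17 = 14752.94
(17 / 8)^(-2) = 64 / 289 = 0.22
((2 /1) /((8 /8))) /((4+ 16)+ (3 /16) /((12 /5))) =128 /1285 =0.10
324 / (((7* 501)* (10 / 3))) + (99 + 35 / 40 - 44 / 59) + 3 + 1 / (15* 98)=5918567881 / 57935640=102.16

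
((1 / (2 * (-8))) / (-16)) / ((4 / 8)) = 1 / 128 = 0.01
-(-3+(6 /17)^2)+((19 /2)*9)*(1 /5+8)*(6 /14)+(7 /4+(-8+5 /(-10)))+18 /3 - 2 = 12162149 /40460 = 300.60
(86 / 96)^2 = 1849 / 2304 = 0.80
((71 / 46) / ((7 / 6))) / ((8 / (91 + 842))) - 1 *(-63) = 279873 / 1288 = 217.29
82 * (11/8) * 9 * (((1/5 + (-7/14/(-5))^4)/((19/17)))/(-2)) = -138075003/1520000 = -90.84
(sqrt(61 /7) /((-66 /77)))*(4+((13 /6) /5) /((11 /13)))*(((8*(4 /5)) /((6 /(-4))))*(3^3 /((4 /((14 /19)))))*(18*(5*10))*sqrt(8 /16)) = 1500912*sqrt(854) /209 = 209863.97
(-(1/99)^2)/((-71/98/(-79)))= -7742/695871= -0.01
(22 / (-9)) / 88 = -1 / 36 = -0.03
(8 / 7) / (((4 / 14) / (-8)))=-32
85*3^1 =255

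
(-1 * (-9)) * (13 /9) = 13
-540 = -540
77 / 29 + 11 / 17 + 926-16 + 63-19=471950 / 493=957.30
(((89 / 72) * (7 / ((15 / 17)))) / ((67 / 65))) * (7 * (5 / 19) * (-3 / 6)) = -4818905 / 549936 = -8.76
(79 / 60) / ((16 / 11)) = 869 / 960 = 0.91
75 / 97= 0.77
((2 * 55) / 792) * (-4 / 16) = -5 / 144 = -0.03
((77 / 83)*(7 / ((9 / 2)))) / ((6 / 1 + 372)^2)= 11 / 1089126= 0.00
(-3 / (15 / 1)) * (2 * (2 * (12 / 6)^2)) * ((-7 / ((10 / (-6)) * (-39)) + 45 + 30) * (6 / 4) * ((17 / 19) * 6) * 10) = -23833728 / 1235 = -19298.57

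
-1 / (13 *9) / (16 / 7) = -7 / 1872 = -0.00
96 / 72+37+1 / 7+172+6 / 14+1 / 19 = 84172 / 399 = 210.96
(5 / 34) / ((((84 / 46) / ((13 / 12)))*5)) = 299 / 17136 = 0.02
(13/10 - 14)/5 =-127/50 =-2.54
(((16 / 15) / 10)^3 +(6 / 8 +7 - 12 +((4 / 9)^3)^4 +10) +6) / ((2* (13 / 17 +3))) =3526338257954100023 / 2259436291848000000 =1.56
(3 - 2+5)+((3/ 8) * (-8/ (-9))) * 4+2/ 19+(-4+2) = 310/ 57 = 5.44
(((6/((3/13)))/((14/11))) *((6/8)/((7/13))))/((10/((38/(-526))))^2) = 2013297/1355712400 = 0.00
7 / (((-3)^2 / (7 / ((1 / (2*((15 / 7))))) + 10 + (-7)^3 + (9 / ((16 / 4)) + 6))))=-917 / 4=-229.25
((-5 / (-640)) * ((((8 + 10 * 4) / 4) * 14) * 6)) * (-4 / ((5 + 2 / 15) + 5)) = -945 / 304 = -3.11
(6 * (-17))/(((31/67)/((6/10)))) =-132.27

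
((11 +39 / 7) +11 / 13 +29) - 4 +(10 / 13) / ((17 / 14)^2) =1129260 / 26299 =42.94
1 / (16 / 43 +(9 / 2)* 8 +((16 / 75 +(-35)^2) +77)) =0.00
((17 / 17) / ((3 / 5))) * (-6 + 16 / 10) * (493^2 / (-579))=5347078 / 1737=3078.34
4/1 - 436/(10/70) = -3048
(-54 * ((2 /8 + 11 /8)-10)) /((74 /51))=311.69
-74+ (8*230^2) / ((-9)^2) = 417206 / 81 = 5150.69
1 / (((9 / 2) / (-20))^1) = -40 / 9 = -4.44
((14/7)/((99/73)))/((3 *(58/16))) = 1168/8613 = 0.14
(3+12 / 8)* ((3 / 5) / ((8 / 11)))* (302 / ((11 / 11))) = 44847 / 40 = 1121.18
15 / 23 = 0.65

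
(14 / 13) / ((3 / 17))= 238 / 39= 6.10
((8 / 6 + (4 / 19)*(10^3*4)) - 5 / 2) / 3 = 95867 / 342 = 280.31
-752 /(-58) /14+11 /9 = 3925 /1827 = 2.15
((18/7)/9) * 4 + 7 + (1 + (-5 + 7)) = 78/7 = 11.14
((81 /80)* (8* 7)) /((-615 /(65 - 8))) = -10773 /2050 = -5.26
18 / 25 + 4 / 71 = 1378 / 1775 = 0.78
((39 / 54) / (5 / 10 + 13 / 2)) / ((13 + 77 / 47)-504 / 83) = 50713 / 4210416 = 0.01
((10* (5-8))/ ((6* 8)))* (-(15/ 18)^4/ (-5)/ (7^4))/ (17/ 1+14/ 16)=-625/ 444972528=-0.00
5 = 5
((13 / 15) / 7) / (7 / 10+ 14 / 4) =13 / 441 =0.03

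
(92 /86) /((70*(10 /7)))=23 /2150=0.01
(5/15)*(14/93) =14/279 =0.05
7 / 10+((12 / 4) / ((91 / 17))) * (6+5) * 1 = 6247 / 910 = 6.86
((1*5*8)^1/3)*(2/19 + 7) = 1800/19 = 94.74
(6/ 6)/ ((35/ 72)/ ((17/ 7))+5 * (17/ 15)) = 1224/ 7181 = 0.17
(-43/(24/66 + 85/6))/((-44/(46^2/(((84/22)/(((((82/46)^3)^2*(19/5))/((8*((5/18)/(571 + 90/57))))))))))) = 9564624645612201/8167707100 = 1171029.34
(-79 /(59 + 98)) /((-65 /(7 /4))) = 553 /40820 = 0.01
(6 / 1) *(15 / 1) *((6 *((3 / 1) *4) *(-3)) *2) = -38880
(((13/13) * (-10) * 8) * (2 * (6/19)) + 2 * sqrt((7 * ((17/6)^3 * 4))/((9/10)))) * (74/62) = -35520/589 + 1258 * sqrt(1785)/837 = 3.19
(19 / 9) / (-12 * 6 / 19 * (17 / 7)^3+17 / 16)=-1981168 / 49940883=-0.04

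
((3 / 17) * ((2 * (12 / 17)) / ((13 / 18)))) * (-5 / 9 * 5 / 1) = -3600 / 3757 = -0.96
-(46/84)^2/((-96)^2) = -529/16257024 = -0.00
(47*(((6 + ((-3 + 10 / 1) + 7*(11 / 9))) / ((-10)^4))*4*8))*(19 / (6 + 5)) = 346484 / 61875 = 5.60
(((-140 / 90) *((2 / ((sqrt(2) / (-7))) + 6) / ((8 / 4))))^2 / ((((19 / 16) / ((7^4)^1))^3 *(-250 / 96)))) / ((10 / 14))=-41692249609493676032 / 115745625 + 8711813351237484544 *sqrt(2) / 38581875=-40875461400.33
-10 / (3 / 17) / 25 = -34 / 15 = -2.27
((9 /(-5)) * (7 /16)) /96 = -21 /2560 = -0.01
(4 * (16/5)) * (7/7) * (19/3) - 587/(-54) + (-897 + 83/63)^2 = 31844840821/39690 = 802339.15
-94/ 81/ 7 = -94/ 567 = -0.17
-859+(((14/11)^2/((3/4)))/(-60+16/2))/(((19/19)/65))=-312797/363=-861.70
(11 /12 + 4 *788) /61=51.69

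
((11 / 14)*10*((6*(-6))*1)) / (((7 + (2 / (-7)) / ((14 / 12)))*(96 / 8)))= -1155 / 331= -3.49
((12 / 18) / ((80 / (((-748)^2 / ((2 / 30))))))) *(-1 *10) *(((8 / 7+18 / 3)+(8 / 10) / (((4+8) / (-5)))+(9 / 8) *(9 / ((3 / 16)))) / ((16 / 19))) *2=-4242264235 / 42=-101006291.31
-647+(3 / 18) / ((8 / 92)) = -7741 / 12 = -645.08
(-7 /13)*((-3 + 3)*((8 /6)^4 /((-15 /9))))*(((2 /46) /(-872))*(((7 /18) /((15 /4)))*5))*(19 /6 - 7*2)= 0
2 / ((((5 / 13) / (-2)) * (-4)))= 13 / 5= 2.60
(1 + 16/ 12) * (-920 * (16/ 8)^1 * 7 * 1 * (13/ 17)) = -1172080/ 51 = -22981.96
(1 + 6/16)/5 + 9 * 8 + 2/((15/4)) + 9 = 9817/120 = 81.81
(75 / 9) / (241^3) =25 / 41992563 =0.00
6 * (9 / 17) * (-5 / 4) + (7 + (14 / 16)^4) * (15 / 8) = 5711775 / 557056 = 10.25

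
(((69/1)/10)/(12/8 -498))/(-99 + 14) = 23/140675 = 0.00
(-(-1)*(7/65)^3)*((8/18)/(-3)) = -1372/7414875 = -0.00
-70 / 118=-35 / 59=-0.59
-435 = -435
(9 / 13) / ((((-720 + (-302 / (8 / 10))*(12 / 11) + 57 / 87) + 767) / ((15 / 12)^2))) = -71775 / 24162944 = -0.00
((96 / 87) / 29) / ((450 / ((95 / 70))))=152 / 1324575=0.00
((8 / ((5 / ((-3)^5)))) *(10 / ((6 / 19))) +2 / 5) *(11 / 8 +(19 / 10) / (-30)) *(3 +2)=-24223073 / 300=-80743.58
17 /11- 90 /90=6 /11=0.55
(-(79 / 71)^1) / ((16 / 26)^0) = -79 / 71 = -1.11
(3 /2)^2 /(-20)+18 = 1431 /80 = 17.89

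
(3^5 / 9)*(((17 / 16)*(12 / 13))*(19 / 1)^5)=3409588323 / 52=65569006.21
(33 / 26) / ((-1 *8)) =-33 / 208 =-0.16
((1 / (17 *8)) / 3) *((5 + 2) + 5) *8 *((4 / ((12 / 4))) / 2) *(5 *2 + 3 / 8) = 83 / 51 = 1.63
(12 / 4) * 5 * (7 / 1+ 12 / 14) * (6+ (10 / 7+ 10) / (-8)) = 26400 / 49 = 538.78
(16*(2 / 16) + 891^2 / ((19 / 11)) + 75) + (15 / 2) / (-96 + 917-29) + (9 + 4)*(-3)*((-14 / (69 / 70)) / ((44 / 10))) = 106096615561 / 230736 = 459818.21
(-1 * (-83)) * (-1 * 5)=-415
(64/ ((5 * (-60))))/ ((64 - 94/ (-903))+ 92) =-2408/ 1762025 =-0.00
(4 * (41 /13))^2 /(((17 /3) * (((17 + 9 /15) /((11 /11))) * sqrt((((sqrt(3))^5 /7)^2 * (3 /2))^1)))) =117670 * sqrt(2) /284427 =0.59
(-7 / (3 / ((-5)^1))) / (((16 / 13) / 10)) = 2275 / 24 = 94.79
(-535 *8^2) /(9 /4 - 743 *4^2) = 136960 /47543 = 2.88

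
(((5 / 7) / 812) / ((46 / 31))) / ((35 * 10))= 31 / 18302480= 0.00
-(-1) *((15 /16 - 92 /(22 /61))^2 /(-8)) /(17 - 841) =2000862361 /204193792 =9.80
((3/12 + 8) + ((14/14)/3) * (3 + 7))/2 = 139/24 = 5.79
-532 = -532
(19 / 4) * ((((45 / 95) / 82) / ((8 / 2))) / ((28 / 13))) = 117 / 36736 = 0.00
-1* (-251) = 251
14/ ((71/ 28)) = 392/ 71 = 5.52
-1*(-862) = 862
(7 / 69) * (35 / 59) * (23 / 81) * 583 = 142835 / 14337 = 9.96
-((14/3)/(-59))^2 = -196/31329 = -0.01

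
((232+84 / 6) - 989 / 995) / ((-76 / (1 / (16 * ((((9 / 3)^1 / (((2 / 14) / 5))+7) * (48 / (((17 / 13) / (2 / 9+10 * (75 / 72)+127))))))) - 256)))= 28815411578817089 / 34915774566400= 825.28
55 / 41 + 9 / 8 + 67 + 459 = 173337 / 328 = 528.47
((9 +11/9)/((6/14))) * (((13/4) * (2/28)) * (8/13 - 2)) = -23/3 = -7.67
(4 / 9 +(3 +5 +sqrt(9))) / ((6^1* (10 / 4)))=103 / 135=0.76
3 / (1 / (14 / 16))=21 / 8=2.62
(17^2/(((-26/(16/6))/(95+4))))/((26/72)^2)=-49439808/2197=-22503.33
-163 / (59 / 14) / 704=-1141 / 20768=-0.05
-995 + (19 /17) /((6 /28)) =-50479 /51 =-989.78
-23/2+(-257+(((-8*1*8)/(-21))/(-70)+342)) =107981/1470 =73.46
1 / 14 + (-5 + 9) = 57 / 14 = 4.07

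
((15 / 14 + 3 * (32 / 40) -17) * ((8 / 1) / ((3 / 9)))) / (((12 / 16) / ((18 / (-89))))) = 272736 / 3115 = 87.56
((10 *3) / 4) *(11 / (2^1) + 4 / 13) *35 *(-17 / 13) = -1993.60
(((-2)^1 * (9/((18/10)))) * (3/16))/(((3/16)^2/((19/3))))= -3040/9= -337.78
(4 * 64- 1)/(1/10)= 2550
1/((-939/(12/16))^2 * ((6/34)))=17/4702512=0.00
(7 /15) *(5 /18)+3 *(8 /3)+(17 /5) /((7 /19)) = 32807 /1890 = 17.36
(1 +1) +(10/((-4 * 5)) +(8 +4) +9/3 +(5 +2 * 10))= 83/2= 41.50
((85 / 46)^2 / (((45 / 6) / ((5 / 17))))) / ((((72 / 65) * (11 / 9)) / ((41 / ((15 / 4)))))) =226525 / 209484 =1.08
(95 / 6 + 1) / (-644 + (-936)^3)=-101 / 4920159000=-0.00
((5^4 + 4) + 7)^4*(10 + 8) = 2945106252288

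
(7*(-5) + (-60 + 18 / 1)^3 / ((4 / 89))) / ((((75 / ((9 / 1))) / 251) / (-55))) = 13654467519 / 5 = 2730893503.80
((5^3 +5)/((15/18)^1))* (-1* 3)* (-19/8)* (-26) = -28899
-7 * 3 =-21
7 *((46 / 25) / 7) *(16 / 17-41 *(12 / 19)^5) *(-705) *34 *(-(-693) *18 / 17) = 4330701483115392 / 42093683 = 102882455.86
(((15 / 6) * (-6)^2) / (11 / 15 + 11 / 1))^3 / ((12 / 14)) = 717609375 / 1362944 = 526.51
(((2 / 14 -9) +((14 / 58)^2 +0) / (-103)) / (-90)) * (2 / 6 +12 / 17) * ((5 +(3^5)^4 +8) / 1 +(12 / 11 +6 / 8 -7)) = 4852480264559135897 / 13606740840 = 356623259.13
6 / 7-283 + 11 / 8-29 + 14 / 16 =-8649 / 28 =-308.89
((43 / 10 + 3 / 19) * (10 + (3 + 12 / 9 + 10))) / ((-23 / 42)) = -432817 / 2185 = -198.09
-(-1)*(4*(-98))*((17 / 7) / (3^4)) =-952 / 81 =-11.75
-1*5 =-5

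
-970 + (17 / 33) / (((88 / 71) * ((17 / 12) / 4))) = -117228 / 121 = -968.83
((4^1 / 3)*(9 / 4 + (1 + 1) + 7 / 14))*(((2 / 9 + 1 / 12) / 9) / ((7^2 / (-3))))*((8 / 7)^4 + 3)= -2361491 / 38118276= -0.06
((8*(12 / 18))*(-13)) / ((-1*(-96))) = -13 / 18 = -0.72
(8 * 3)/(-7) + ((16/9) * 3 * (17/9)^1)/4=-172/189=-0.91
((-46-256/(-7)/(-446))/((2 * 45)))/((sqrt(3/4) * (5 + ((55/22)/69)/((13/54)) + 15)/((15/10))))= -3584711 * sqrt(3)/141075375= -0.04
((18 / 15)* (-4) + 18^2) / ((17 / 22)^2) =772464 / 1445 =534.58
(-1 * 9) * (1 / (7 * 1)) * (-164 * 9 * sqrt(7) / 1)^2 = -19607184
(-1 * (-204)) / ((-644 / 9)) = -459 / 161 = -2.85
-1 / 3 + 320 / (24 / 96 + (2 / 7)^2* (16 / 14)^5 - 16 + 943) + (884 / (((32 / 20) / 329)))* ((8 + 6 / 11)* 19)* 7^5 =3333860943960675414278 / 6721099605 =496029093435.92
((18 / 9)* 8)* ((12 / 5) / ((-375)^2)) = 64 / 234375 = 0.00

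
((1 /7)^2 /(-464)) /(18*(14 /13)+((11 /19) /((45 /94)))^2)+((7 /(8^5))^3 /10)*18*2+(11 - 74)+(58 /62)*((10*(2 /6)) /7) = -9003847067595637257334654597 /143935963541878656120913920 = -62.55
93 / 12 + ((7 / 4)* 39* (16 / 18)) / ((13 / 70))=4013 / 12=334.42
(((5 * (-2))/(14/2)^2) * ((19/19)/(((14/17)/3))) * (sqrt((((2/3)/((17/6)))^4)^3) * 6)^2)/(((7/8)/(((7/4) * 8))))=-144955146240/11755260433518119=-0.00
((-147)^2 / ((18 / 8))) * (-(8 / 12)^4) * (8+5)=-1997632 / 81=-24662.12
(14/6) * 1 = 7/3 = 2.33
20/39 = 0.51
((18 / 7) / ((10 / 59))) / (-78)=-177 / 910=-0.19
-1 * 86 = -86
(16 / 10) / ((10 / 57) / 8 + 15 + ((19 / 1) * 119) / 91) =23712 / 590845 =0.04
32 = 32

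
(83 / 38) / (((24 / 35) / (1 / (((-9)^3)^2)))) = 2905 / 484674192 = 0.00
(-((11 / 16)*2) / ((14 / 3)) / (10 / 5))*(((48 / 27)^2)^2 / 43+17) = -53477897 / 21065184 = -2.54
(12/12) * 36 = 36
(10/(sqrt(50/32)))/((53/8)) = 64/53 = 1.21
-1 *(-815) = 815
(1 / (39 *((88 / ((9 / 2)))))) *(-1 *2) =-3 / 1144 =-0.00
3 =3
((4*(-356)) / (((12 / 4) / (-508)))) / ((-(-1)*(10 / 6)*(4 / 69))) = 12478512 / 5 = 2495702.40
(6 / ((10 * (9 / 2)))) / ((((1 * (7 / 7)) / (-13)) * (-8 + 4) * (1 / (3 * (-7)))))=-91 / 10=-9.10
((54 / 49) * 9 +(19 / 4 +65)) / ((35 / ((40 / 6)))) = 15.17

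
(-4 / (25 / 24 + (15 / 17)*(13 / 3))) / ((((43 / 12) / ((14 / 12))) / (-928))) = 21202944 / 85355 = 248.41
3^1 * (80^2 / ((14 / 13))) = 124800 / 7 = 17828.57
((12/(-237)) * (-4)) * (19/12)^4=130321/102384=1.27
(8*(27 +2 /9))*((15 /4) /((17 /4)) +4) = 162680 /153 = 1063.27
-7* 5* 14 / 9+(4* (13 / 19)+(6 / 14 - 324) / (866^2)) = -46418163979 / 897697332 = -51.71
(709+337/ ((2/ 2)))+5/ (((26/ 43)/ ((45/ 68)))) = 1051.47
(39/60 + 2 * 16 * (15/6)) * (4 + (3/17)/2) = 224207/680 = 329.72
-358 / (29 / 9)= -3222 / 29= -111.10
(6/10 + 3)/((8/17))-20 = -247/20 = -12.35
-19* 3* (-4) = 228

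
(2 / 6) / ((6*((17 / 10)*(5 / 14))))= 14 / 153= 0.09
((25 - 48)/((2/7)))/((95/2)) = -161/95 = -1.69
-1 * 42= -42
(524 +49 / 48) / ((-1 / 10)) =-126005 / 24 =-5250.21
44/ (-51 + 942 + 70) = 44/ 961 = 0.05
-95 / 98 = -0.97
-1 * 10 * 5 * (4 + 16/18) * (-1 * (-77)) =-169400/9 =-18822.22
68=68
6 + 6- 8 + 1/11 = 45/11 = 4.09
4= 4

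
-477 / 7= -68.14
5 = 5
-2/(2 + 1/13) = -26/27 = -0.96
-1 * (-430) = 430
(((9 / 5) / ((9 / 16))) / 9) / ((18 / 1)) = 8 / 405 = 0.02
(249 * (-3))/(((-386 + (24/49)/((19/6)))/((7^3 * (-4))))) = -477083502/179611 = -2656.20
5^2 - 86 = -61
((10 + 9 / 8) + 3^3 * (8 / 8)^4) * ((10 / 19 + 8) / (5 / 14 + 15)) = 34587 / 1634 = 21.17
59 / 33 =1.79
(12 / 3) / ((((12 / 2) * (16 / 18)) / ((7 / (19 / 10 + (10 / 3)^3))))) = 2835 / 21026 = 0.13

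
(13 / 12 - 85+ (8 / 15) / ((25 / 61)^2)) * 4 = -3027803 / 9375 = -322.97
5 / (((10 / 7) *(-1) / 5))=-35 / 2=-17.50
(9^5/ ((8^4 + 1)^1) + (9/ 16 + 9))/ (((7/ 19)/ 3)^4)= 16590075071625/ 157390352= 105407.19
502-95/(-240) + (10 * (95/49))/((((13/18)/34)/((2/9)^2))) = 50218165/91728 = 547.47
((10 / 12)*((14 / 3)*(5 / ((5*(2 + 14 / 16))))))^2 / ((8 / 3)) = 9800 / 14283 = 0.69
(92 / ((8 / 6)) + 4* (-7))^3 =68921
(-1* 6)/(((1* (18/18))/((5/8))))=-15/4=-3.75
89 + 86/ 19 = 1777/ 19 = 93.53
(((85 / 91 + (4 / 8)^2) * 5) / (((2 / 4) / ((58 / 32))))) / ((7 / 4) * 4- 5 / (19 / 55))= -1187405 / 413504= -2.87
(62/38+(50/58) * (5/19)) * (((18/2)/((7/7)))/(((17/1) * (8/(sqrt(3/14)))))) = 576 * sqrt(42)/65569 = 0.06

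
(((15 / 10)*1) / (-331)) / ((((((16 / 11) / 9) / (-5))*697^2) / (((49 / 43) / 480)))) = 4851 / 7080467964928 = 0.00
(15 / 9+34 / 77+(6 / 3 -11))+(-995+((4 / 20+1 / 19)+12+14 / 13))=-282021973 / 285285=-988.56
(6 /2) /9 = 1 /3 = 0.33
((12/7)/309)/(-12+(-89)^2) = 4/5702389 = 0.00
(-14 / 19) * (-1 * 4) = 56 / 19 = 2.95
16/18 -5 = -37/9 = -4.11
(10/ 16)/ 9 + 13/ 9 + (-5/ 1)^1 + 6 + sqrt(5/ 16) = 3.07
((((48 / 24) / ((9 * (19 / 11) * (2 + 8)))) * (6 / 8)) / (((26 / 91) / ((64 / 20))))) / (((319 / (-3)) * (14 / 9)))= -9 / 13775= -0.00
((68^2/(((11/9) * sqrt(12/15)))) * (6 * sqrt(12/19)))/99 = 27744 * sqrt(285)/2299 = 203.73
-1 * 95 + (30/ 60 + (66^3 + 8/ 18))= 287401.94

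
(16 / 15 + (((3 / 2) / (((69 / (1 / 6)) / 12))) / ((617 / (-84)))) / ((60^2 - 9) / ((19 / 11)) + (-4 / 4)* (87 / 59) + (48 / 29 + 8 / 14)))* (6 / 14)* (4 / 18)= 1131153190724 / 11134818931635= 0.10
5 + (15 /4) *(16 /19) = 155 /19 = 8.16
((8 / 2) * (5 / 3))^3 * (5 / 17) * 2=80000 / 459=174.29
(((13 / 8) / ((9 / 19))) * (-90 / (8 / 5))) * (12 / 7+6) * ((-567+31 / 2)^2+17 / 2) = -202844804175 / 448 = -452778580.75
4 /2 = 2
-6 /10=-3 /5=-0.60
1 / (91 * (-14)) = -0.00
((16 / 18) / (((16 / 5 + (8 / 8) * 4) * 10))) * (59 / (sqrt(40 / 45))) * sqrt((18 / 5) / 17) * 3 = 59 * sqrt(85) / 510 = 1.07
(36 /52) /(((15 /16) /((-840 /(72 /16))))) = -1792 /13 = -137.85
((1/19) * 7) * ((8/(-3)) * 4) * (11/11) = -224/57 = -3.93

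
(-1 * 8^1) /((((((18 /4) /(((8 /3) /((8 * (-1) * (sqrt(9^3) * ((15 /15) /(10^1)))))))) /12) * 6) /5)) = 1600 /729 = 2.19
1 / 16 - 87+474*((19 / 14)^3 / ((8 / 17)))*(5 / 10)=25726459 / 21952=1171.94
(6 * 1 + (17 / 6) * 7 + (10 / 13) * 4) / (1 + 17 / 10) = 10.71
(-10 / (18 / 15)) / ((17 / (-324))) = 2700 / 17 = 158.82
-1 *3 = -3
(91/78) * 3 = 7/2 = 3.50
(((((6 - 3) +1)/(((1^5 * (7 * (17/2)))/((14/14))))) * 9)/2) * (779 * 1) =28044/119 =235.66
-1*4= -4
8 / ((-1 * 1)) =-8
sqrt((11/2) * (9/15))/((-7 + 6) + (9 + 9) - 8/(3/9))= -sqrt(330)/70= -0.26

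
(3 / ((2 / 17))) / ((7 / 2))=51 / 7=7.29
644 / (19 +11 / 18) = 11592 / 353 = 32.84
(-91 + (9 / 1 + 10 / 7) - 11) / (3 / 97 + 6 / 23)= -1430071 / 4557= -313.82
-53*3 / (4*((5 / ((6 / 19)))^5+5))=-309096 / 7737848255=-0.00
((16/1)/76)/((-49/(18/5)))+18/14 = 5913/4655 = 1.27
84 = 84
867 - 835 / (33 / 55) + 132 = -1178 / 3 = -392.67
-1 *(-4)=4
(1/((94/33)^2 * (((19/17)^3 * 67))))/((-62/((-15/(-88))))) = -7295805/2014062712768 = -0.00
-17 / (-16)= 17 / 16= 1.06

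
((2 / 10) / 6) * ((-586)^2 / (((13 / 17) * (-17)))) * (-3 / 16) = 85849 / 520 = 165.09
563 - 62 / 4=1095 / 2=547.50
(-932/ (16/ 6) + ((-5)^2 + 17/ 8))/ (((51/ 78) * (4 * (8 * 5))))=-33527/ 10880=-3.08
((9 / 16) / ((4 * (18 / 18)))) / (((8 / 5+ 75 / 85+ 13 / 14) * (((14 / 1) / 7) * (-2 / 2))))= -595 / 28864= -0.02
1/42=0.02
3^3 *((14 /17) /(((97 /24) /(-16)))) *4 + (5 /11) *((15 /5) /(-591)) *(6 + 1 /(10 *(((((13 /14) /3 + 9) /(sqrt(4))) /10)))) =-352.11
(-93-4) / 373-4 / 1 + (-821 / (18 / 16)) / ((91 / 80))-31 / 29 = -5730894916 / 8859123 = -646.89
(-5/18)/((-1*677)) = 5/12186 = 0.00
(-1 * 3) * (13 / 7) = -39 / 7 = -5.57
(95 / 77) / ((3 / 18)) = 570 / 77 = 7.40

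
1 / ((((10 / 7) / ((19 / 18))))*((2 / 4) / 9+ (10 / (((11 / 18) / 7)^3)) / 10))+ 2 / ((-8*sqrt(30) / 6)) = 177023 / 360080990-sqrt(30) / 20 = -0.27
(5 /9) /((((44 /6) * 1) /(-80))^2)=8000 /121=66.12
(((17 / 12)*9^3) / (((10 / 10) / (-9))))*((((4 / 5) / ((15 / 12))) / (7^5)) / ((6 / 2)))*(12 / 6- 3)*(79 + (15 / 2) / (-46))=89886429 / 9664025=9.30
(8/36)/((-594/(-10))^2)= 50/793881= 0.00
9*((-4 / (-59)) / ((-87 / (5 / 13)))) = -60 / 22243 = -0.00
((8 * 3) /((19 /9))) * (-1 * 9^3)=-157464 /19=-8287.58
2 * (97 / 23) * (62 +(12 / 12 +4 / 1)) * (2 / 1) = 25996 / 23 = 1130.26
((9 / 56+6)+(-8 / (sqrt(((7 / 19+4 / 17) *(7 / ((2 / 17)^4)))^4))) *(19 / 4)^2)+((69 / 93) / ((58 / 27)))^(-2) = 224214107416663943879 / 15416632111832569800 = 14.54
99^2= 9801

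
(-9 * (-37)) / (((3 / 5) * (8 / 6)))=1665 / 4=416.25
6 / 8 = 3 / 4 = 0.75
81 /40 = 2.02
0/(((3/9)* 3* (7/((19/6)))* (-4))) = 0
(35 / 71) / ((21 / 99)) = 165 / 71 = 2.32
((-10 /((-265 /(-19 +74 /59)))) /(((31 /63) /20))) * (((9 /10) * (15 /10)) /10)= -1780947 /484685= -3.67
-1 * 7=-7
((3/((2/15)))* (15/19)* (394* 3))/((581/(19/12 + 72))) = 117416925/44156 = 2659.14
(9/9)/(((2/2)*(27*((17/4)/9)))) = 0.08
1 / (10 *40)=1 / 400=0.00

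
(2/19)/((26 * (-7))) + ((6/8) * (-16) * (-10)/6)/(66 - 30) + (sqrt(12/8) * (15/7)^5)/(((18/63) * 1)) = 8636/15561 + 759375 * sqrt(6)/9604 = 194.23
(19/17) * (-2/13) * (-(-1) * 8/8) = -38/221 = -0.17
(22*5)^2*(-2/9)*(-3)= 24200/3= 8066.67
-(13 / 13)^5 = -1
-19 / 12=-1.58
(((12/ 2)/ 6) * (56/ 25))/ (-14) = -4/ 25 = -0.16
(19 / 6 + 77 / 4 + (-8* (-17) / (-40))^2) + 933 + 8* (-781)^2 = 1464196493 / 300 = 4880654.98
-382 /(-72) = 191 /36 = 5.31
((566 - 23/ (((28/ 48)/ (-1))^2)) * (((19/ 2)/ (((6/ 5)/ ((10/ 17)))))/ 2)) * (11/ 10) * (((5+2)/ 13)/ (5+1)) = 12760495/ 111384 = 114.56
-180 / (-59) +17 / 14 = 3523 / 826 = 4.27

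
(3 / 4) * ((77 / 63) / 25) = 11 / 300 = 0.04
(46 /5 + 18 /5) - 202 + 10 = -896 /5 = -179.20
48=48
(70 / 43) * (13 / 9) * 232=211120 / 387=545.53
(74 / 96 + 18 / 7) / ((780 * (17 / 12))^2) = 1123 / 410264400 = 0.00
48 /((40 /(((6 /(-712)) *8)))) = -36 /445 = -0.08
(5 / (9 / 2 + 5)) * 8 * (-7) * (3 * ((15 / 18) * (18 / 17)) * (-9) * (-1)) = -226800 / 323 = -702.17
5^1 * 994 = 4970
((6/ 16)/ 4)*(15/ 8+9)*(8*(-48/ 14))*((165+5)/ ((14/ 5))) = -332775/ 196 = -1697.83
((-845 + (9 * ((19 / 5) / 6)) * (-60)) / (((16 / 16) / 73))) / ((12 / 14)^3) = -29721293 / 216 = -137598.58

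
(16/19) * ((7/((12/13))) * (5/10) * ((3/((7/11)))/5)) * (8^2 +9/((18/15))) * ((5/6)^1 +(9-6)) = 470327/570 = 825.14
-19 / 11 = -1.73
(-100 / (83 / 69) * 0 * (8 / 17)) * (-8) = 0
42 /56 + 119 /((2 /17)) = 1012.25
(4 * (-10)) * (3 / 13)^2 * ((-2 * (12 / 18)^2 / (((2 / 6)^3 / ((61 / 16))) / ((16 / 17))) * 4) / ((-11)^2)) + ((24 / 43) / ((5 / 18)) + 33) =3069887991 / 74741095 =41.07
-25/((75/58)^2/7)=-23548/225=-104.66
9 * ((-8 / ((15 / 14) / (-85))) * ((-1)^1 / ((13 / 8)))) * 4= -14060.31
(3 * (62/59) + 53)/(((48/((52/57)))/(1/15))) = 43069/605340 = 0.07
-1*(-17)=17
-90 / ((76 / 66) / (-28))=41580 / 19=2188.42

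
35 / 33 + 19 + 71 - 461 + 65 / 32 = -388511 / 1056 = -367.91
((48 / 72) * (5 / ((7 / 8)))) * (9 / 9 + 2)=11.43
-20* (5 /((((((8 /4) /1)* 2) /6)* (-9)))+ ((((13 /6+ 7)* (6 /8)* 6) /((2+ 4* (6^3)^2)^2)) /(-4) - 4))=3672904190785 /37995560592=96.67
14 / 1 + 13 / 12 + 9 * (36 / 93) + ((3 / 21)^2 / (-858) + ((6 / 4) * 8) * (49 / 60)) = 28.37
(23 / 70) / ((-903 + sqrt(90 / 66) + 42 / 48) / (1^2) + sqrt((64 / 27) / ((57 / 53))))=173052 / (35 * (-13575177 + 1368 * sqrt(165) + 704 * sqrt(1007)))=-0.00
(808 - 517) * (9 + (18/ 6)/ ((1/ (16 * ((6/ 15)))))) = 41031/ 5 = 8206.20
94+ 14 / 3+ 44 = 142.67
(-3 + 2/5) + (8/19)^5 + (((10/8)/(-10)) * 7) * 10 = -561419113/49521980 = -11.34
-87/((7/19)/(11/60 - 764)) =3607397/20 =180369.85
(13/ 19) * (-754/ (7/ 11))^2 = 894275668/ 931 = 960553.89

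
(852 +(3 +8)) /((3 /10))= 8630 /3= 2876.67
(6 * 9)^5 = 459165024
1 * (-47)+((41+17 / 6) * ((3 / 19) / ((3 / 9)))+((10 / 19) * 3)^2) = -17143 / 722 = -23.74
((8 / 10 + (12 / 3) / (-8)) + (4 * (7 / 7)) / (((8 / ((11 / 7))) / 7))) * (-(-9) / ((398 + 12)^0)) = 261 / 5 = 52.20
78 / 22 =39 / 11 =3.55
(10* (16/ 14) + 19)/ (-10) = -213/ 70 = -3.04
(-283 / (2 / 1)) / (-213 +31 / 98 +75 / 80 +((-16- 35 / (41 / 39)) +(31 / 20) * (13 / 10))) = 113709400 / 208151571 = 0.55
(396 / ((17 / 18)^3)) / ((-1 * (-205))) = 2309472 / 1007165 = 2.29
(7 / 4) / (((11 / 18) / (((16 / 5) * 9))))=4536 / 55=82.47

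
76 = 76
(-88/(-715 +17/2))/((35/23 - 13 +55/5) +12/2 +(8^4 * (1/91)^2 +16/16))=16760744/944136927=0.02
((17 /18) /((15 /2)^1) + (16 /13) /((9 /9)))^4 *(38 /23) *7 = 8549076794082986 /218190742014375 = 39.18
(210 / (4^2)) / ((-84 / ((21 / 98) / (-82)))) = 15 / 36736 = 0.00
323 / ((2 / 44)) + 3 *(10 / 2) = 7121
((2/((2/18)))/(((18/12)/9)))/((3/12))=432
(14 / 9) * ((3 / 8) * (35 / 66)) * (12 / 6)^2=245 / 198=1.24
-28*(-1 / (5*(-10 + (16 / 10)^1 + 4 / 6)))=-21 / 29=-0.72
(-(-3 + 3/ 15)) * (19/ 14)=19/ 5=3.80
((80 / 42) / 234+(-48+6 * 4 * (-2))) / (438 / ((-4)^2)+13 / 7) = -1886816 / 574587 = -3.28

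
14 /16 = 7 /8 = 0.88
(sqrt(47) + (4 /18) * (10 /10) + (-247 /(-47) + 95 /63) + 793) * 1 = sqrt(47) + 2368757 /2961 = 806.84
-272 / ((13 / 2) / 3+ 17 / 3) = -34.72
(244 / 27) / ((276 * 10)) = 61 / 18630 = 0.00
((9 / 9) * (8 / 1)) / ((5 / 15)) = 24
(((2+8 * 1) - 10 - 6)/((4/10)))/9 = -5/3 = -1.67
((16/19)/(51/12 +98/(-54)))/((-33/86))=-49536/54967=-0.90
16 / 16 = 1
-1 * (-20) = 20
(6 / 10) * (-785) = -471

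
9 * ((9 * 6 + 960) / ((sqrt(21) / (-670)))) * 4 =-5337103.33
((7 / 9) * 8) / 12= 14 / 27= 0.52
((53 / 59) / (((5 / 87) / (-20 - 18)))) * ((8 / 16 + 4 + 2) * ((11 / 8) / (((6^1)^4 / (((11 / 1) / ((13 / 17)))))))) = -60070571 / 1019520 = -58.92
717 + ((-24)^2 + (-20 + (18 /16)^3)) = 652505 /512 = 1274.42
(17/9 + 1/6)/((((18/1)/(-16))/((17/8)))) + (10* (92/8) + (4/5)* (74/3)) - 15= 93839/810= 115.85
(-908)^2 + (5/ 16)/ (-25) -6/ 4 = 65956999/ 80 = 824462.49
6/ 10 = 3/ 5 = 0.60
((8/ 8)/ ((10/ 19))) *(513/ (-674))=-1.45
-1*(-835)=835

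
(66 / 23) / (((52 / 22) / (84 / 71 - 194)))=-4969470 / 21229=-234.09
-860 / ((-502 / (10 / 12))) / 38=1075 / 28614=0.04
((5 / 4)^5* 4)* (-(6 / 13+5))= -221875 / 3328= -66.67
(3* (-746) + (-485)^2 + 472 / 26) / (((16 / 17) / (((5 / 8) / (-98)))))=-257470695 / 163072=-1578.88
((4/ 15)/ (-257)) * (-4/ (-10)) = -8/ 19275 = -0.00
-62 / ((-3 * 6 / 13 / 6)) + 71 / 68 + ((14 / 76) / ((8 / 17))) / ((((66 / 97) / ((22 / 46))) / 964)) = 95380025 / 178296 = 534.95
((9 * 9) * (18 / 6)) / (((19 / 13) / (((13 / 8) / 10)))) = 41067 / 1520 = 27.02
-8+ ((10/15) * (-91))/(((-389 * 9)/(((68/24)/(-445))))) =-112173587/14021505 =-8.00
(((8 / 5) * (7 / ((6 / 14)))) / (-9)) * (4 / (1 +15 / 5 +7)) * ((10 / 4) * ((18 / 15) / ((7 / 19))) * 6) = -8512 / 165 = -51.59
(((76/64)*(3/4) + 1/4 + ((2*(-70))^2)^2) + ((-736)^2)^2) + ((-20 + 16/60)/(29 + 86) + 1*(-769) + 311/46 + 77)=32437586216782981/110400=293818715731.73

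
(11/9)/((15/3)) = 11/45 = 0.24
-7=-7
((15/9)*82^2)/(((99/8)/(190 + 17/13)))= 222967840/1287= 173246.18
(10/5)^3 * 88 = 704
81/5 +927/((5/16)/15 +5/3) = 8483/15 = 565.53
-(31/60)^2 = -961/3600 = -0.27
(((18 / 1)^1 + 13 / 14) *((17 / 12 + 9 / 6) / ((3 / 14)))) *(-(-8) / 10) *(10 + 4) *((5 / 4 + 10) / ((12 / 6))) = 64925 / 4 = 16231.25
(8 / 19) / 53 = 8 / 1007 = 0.01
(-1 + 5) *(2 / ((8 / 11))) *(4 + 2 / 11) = 46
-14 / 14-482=-483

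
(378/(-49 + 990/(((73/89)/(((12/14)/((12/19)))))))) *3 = 289737/406003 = 0.71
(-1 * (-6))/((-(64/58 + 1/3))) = -522/125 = -4.18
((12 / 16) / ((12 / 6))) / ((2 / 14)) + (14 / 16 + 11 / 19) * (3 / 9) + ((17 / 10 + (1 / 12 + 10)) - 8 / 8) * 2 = 9377 / 380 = 24.68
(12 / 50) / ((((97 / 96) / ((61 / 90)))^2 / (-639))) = -405797376 / 5880625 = -69.01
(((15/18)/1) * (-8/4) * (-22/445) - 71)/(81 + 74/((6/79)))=-18935/281774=-0.07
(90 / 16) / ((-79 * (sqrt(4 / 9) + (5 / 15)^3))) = -0.10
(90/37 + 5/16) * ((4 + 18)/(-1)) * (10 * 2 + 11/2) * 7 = -6381375/592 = -10779.35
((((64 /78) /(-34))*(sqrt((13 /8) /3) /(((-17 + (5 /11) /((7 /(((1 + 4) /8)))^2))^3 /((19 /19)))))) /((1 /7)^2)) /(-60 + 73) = 8045671356563456*sqrt(78) /5211387577312428786651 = 0.00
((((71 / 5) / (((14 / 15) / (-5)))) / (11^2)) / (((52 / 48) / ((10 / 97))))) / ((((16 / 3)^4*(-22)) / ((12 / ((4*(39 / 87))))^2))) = 9794096775 / 65062061768704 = 0.00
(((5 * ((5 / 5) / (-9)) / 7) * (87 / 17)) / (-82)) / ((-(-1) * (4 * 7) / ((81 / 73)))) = 3915 / 19945352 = 0.00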